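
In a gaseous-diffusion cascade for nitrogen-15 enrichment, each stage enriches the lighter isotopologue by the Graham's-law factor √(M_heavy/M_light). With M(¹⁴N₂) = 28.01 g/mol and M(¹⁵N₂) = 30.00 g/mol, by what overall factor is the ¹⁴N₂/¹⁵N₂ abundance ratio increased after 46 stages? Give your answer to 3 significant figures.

After 46 stages the ratio has grown by (√(30.00/28.01))^46 = (30.00/28.01)^(46/2).
= 1.07105^23 = 4.85.

4.85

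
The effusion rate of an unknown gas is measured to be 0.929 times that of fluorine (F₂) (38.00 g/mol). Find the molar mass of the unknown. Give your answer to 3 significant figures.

44.0 g/mol

By Graham's law, rate_X/rate_F₂ = √(M_F₂/M_X).
0.929 = √(38.00/M_X)
M_X = 38.00 / 0.929² = 38.00 / 0.8630 = 44.0 g/mol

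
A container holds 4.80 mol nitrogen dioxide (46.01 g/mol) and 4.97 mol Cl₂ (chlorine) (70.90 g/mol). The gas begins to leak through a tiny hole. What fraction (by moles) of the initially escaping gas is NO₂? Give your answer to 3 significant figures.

0.545

Effusion rate of each component ∝ n_i/√M_i (partial pressure × 1/√M).
Mole fraction of NO₂ in the effusate = (n_NO₂/√M_NO₂) / (n_NO₂/√M_NO₂ + n_Cl₂/√M_Cl₂)
= (4.80/√46.01) / (4.80/√46.01 + 4.97/√70.90) = 0.7076/(0.7076 + 0.5902) = 0.545.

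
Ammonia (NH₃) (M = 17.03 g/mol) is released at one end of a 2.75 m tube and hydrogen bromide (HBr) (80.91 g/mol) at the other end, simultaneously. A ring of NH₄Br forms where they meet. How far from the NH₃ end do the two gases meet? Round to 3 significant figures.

1.89 m

Distances travelled in equal time are proportional to diffusion rates, so d_NH₃/d_HBr = √(M_HBr/M_NH₃) = √(80.91/17.03) = 2.180.
With d_NH₃ + d_HBr = 2.75 m, d_HBr = 2.75/(1 + 2.180) = 0.8649 m.
d_NH₃ = 2.75 − 0.8649 = 1.89 m.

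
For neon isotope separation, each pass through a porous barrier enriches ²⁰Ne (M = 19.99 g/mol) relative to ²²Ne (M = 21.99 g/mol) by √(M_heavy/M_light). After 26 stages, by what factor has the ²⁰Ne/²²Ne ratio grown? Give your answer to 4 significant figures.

After 26 stages the ratio has grown by (√(21.99/19.99))^26 = (21.99/19.99)^(26/2).
= 1.10005^13 = 3.454.

3.454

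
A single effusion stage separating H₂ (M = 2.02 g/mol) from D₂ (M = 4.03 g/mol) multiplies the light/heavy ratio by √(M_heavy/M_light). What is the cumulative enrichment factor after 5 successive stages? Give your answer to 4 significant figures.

5.622

After 5 stages the ratio has grown by (√(4.03/2.02))^5 = (4.03/2.02)^(5/2).
= 1.99505^(5/2) = 5.622.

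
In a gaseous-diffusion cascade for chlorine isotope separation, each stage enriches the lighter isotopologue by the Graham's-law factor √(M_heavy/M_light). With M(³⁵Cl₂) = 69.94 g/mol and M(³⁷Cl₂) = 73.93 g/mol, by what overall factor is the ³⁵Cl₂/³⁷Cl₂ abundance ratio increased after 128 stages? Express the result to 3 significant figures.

34.8

Overall factor = α^128 with α = √(73.93/69.94), i.e. (73.93/69.94)^(128/2).
= 1.05705^64 = 34.8.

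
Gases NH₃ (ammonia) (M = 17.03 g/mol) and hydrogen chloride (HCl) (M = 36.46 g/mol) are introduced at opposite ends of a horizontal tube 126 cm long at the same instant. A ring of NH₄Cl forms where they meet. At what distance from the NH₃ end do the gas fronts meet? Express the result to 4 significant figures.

The fronts meet when d_NH₃ + d_HCl = L with d_NH₃/d_HCl = √(M_HCl/M_NH₃) (Graham's law). Here √(M_HCl/M_NH₃) = √(36.46/17.03) = 1.463.
With d_NH₃ + d_HCl = 126 cm, d_HCl = 126/(1 + 1.463) = 51.15 cm.
d_NH₃ = 126 − 51.15 = 74.85 cm.

74.85 cm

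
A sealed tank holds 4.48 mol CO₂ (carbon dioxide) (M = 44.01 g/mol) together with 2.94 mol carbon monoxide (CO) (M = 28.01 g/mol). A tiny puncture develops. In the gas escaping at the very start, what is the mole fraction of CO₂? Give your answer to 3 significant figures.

Each component's effusion rate ∝ (its partial pressure)·(1/√M) ∝ n_i/√M_i.
So x_CO₂ in the escaping gas = (n_CO₂/√M_CO₂) / Σ(n_i/√M_i)
= (4.48/√44.01) / (4.48/√44.01 + 2.94/√28.01) = 0.6753/(0.6753 + 0.5555) = 0.549.

0.549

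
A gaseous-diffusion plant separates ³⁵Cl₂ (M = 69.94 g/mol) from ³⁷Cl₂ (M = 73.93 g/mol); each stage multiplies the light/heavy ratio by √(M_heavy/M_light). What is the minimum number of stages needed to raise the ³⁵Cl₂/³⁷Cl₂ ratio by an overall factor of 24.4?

116

Per stage α = (73.93/69.94)^(1/2) = 1.05705^0.5, giving ln α = 0.02774.
Need α^N ≥ 24.4 ⇒ N ≥ ln(24.4) / ln α = 3.195 / 0.02774 = 115.16.
Rounding up, N = 116 stages.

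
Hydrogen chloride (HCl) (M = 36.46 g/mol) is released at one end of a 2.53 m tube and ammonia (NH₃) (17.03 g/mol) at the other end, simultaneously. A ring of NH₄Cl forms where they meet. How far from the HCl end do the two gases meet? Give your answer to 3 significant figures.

Graham's law gives d_HCl/d_NH₃ = rate_HCl/rate_NH₃ = √(M_NH₃/M_HCl) = √(17.03/36.46) = 0.6834.
With d_HCl + d_NH₃ = 2.53 m, d_NH₃ = 2.53/(1 + 0.6834) = 1.503 m.
d_HCl = 2.53 − 1.503 = 1.03 m.

1.03 m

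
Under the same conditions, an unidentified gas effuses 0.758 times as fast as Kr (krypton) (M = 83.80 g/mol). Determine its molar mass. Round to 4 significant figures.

145.8 g/mol

Using Graham's law: rate_X/rate_Kr = √(M_Kr/M_X).
0.758 = √(83.80/M_X)
M_X = 83.80 / 0.758² = 83.80 / 0.5746 = 145.8 g/mol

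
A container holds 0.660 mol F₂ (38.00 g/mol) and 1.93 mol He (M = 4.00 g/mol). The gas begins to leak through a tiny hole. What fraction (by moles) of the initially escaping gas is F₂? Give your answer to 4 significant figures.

0.09987

Each component's effusion rate ∝ (its partial pressure)·(1/√M) ∝ n_i/√M_i.
x_F₂(eff) = (n_F₂/√M_F₂) / (n_F₂/√M_F₂ + n_He/√M_He)
= (0.660/√38.00) / (0.660/√38.00 + 1.93/√4.00) = 0.1071/(0.1071 + 0.9650) = 0.09987.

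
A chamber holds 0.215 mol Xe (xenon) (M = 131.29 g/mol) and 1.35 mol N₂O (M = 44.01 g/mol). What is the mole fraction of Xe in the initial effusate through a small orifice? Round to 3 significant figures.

Each component's effusion rate ∝ (its partial pressure)·(1/√M) ∝ n_i/√M_i.
So x_Xe in the escaping gas = (n_Xe/√M_Xe) / Σ(n_i/√M_i)
= (0.215/√131.29) / (0.215/√131.29 + 1.35/√44.01) = 0.01876/(0.01876 + 0.2035) = 0.0844.

0.0844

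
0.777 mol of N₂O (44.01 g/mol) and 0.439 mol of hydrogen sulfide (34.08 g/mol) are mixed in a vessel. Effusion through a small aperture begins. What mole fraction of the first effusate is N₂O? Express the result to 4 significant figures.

The effusion rate of species i is ∝ p_i/√M_i ∝ n_i/√M_i.
Mole fraction of N₂O in the effusate = (n_N₂O/√M_N₂O) / (n_N₂O/√M_N₂O + n_H₂S/√M_H₂S)
= (0.777/√44.01) / (0.777/√44.01 + 0.439/√34.08) = 0.1171/(0.1171 + 0.07520) = 0.6090.

0.6090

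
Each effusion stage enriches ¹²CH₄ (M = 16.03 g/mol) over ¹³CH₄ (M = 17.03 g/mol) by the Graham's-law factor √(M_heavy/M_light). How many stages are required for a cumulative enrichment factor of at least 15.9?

Per stage α = (17.03/16.03)^(1/2) = 1.06238^0.5, giving ln α = 0.03026.
Need α^N ≥ 15.9 ⇒ N ≥ ln(15.9) / ln α = 2.766 / 0.03026 = 91.43.
So at least 92 stages are needed.

92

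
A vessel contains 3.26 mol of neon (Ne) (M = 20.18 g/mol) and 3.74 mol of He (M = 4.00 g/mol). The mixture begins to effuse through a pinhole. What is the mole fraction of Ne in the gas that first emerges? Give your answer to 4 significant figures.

Each component's effusion rate ∝ (its partial pressure)·(1/√M) ∝ n_i/√M_i.
Mole fraction of Ne in the effusate = (n_Ne/√M_Ne) / (n_Ne/√M_Ne + n_He/√M_He)
= (3.26/√20.18) / (3.26/√20.18 + 3.74/√4.00) = 0.7257/(0.7257 + 1.870) = 0.2796.

0.2796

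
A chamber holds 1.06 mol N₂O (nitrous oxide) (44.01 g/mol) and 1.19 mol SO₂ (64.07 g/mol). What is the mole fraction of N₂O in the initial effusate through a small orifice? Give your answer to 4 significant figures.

0.5180

Effusion rate of each component ∝ n_i/√M_i (partial pressure × 1/√M).
Mole fraction of N₂O in the effusate = (n_N₂O/√M_N₂O) / (n_N₂O/√M_N₂O + n_SO₂/√M_SO₂)
= (1.06/√44.01) / (1.06/√44.01 + 1.19/√64.07) = 0.1598/(0.1598 + 0.1487) = 0.5180.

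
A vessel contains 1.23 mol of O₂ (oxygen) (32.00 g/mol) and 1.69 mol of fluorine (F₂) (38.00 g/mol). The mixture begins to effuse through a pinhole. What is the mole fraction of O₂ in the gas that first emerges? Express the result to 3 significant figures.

Rate_i ∝ x_i/√M_i (Graham's law weighted by mole fraction), so the effusate composition follows n_i/√M_i.
Mole fraction of O₂ in the effusate = (n_O₂/√M_O₂) / (n_O₂/√M_O₂ + n_F₂/√M_F₂)
= (1.23/√32.00) / (1.23/√32.00 + 1.69/√38.00) = 0.2174/(0.2174 + 0.2742) = 0.442.

0.442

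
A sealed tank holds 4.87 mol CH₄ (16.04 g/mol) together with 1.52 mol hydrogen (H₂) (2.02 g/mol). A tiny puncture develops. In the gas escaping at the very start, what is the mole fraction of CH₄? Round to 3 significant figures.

Rate_i ∝ x_i/√M_i (Graham's law weighted by mole fraction), so the effusate composition follows n_i/√M_i.
Mole fraction of CH₄ in the effusate = (n_CH₄/√M_CH₄) / (n_CH₄/√M_CH₄ + n_H₂/√M_H₂)
= (4.87/√16.04) / (4.87/√16.04 + 1.52/√2.02) = 1.216/(1.216 + 1.069) = 0.532.

0.532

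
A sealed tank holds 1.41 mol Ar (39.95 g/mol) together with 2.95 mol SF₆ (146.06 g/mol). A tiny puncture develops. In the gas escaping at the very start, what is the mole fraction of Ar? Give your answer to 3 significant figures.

0.478

Each component's effusion rate ∝ (its partial pressure)·(1/√M) ∝ n_i/√M_i.
So x_Ar in the escaping gas = (n_Ar/√M_Ar) / Σ(n_i/√M_i)
= (1.41/√39.95) / (1.41/√39.95 + 2.95/√146.06) = 0.2231/(0.2231 + 0.2441) = 0.478.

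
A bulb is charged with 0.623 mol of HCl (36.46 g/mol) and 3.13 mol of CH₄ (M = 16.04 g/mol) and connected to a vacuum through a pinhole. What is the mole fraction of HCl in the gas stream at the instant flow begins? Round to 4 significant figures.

0.1166

Rate_i ∝ x_i/√M_i (Graham's law weighted by mole fraction), so the effusate composition follows n_i/√M_i.
Mole fraction of HCl in the effusate = (n_HCl/√M_HCl) / (n_HCl/√M_HCl + n_CH₄/√M_CH₄)
= (0.623/√36.46) / (0.623/√36.46 + 3.13/√16.04) = 0.1032/(0.1032 + 0.7815) = 0.1166.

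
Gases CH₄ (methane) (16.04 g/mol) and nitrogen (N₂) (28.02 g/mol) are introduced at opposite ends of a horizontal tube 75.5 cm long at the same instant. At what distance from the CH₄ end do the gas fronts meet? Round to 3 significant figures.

43.0 cm

The fronts meet when d_CH₄ + d_N₂ = L with d_CH₄/d_N₂ = √(M_N₂/M_CH₄) (Graham's law). Here √(M_N₂/M_CH₄) = √(28.02/16.04) = 1.322.
With d_CH₄ + d_N₂ = 75.5 cm, d_N₂ = 75.5/(1 + 1.322) = 32.52 cm.
d_CH₄ = 75.5 − 32.52 = 43.0 cm.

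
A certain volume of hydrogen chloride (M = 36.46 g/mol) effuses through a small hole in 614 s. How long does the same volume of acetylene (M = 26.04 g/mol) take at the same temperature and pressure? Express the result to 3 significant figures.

519 s

By Graham's law, t_C₂H₂/t_HCl = √(M_C₂H₂/M_HCl) = √(26.04/36.46) = √0.7142 = 0.8451.
So the time for C₂H₂ is 614 × 0.8451 = 519 s.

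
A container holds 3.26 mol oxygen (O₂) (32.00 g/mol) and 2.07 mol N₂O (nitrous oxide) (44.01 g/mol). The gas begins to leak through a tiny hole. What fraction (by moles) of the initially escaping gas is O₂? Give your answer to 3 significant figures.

Effusion rate of each component ∝ n_i/√M_i (partial pressure × 1/√M).
x_O₂(eff) = (n_O₂/√M_O₂) / (n_O₂/√M_O₂ + n_N₂O/√M_N₂O)
= (3.26/√32.00) / (3.26/√32.00 + 2.07/√44.01) = 0.5763/(0.5763 + 0.3120) = 0.649.

0.649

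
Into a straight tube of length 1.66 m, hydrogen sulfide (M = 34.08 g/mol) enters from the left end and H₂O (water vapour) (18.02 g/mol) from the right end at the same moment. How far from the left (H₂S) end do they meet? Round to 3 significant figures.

0.699 m

In equal time, each gas travels a distance ∝ its rate ∝ 1/√M, so d_H₂S/d_H₂O = √(M_H₂O/M_H₂S) = √(18.02/34.08) = 0.7272.
With d_H₂S + d_H₂O = 1.66 m, d_H₂O = 1.66/(1 + 0.7272) = 0.9611 m.
d_H₂S = 1.66 − 0.9611 = 0.699 m.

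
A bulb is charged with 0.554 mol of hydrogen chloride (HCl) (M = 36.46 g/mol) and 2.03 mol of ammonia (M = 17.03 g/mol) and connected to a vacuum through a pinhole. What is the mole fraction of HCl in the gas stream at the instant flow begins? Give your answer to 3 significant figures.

Rate_i ∝ x_i/√M_i (Graham's law weighted by mole fraction), so the effusate composition follows n_i/√M_i.
x_HCl(eff) = (n_HCl/√M_HCl) / (n_HCl/√M_HCl + n_NH₃/√M_NH₃)
= (0.554/√36.46) / (0.554/√36.46 + 2.03/√17.03) = 0.09175/(0.09175 + 0.4919) = 0.157.

0.157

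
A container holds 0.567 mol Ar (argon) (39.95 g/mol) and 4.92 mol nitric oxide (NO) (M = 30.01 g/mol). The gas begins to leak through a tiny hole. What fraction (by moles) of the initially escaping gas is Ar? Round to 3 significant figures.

Effusion rate of each component ∝ n_i/√M_i (partial pressure × 1/√M).
So x_Ar in the escaping gas = (n_Ar/√M_Ar) / Σ(n_i/√M_i)
= (0.567/√39.95) / (0.567/√39.95 + 4.92/√30.01) = 0.08971/(0.08971 + 0.8981) = 0.0908.

0.0908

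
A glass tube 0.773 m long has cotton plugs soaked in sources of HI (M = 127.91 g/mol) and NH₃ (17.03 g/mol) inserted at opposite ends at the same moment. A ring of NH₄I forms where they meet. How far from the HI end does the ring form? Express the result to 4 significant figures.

0.2067 m

Graham's law gives d_HI/d_NH₃ = rate_HI/rate_NH₃ = √(M_NH₃/M_HI) = √(17.03/127.91) = 0.3649.
With d_HI + d_NH₃ = 0.773 m, d_NH₃ = 0.773/(1 + 0.3649) = 0.5663 m.
d_HI = 0.773 − 0.5663 = 0.2067 m.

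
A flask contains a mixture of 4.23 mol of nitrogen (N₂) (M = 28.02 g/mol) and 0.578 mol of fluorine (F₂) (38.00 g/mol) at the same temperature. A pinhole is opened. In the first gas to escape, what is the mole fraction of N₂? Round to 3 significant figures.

Effusion rate of each component ∝ n_i/√M_i (partial pressure × 1/√M).
x_N₂(eff) = (n_N₂/√M_N₂) / (n_N₂/√M_N₂ + n_F₂/√M_F₂)
= (4.23/√28.02) / (4.23/√28.02 + 0.578/√38.00) = 0.7991/(0.7991 + 0.09376) = 0.895.

0.895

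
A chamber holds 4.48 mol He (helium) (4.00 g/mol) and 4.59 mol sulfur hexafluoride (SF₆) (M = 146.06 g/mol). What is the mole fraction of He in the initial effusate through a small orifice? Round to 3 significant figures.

0.855

Each component's effusion rate ∝ (its partial pressure)·(1/√M) ∝ n_i/√M_i.
So x_He in the escaping gas = (n_He/√M_He) / Σ(n_i/√M_i)
= (4.48/√4.00) / (4.48/√4.00 + 4.59/√146.06) = 2.240/(2.240 + 0.3798) = 0.855.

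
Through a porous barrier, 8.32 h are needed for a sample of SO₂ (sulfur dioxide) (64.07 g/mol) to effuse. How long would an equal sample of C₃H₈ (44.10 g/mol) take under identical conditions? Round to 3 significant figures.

Using Graham's law: t_C₃H₈/t_SO₂ = √(M_C₃H₈/M_SO₂) = √(44.10/64.07) = √0.6883 = 0.8296.
So the time for C₃H₈ is 8.32 × 0.8296 = 6.90 h.

6.90 h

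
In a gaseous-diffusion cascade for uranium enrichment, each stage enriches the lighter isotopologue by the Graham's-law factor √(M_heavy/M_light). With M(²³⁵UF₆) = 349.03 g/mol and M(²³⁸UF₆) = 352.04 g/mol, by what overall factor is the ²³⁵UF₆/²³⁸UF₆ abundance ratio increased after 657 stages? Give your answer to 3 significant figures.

The single-stage factor is √(M_heavy/M_light), so 657 stages give [√(352.04/349.03)]^657 = (352.04/349.03)^(657/2).
= 1.00862^(657/2) = 16.8.

16.8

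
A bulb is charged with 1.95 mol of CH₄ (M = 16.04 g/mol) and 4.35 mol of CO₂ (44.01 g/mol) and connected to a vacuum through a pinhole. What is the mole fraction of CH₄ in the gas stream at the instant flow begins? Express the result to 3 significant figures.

0.426

Effusion rate of each component ∝ n_i/√M_i (partial pressure × 1/√M).
x_CH₄(eff) = (n_CH₄/√M_CH₄) / (n_CH₄/√M_CH₄ + n_CO₂/√M_CO₂)
= (1.95/√16.04) / (1.95/√16.04 + 4.35/√44.01) = 0.4869/(0.4869 + 0.6557) = 0.426.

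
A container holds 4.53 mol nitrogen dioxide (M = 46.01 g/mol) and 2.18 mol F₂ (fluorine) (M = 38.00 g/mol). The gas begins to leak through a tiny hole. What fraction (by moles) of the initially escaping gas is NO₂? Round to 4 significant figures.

0.6538

Effusion rate of each component ∝ n_i/√M_i (partial pressure × 1/√M).
Mole fraction of NO₂ in the effusate = (n_NO₂/√M_NO₂) / (n_NO₂/√M_NO₂ + n_F₂/√M_F₂)
= (4.53/√46.01) / (4.53/√46.01 + 2.18/√38.00) = 0.6678/(0.6678 + 0.3536) = 0.6538.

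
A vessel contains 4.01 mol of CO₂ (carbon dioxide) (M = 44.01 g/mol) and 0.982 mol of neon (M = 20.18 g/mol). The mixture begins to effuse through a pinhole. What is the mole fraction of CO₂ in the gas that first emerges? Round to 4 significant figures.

Rate_i ∝ x_i/√M_i (Graham's law weighted by mole fraction), so the effusate composition follows n_i/√M_i.
x_CO₂(eff) = (n_CO₂/√M_CO₂) / (n_CO₂/√M_CO₂ + n_Ne/√M_Ne)
= (4.01/√44.01) / (4.01/√44.01 + 0.982/√20.18) = 0.6045/(0.6045 + 0.2186) = 0.7344.

0.7344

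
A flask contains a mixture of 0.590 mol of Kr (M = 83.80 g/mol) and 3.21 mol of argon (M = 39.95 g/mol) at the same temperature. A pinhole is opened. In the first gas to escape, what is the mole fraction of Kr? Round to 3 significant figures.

The effusion rate of species i is ∝ p_i/√M_i ∝ n_i/√M_i.
x_Kr(eff) = (n_Kr/√M_Kr) / (n_Kr/√M_Kr + n_Ar/√M_Ar)
= (0.590/√83.80) / (0.590/√83.80 + 3.21/√39.95) = 0.06445/(0.06445 + 0.5079) = 0.113.

0.113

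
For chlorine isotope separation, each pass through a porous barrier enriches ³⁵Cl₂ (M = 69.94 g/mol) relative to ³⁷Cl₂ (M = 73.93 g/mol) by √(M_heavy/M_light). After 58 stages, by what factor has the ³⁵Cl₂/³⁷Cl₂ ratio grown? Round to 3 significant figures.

5.00

After 58 stages the ratio has grown by (√(73.93/69.94))^58 = (73.93/69.94)^(58/2).
= 1.05705^29 = 5.00.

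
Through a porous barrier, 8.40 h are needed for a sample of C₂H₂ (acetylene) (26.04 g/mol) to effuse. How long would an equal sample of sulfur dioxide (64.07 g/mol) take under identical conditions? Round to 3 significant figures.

From Graham's law, t_SO₂/t_C₂H₂ = √(M_SO₂/M_C₂H₂) = √(64.07/26.04) = √2.460 = 1.569.
So the time for SO₂ is 8.40 × 1.569 = 13.2 h.

13.2 h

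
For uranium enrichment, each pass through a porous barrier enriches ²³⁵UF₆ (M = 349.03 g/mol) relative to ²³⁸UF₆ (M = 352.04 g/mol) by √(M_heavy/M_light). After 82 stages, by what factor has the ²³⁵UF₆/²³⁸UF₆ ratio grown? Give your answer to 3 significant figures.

Overall factor = α^82 with α = √(352.04/349.03), i.e. (352.04/349.03)^(82/2).
= 1.00862^41 = 1.42.

1.42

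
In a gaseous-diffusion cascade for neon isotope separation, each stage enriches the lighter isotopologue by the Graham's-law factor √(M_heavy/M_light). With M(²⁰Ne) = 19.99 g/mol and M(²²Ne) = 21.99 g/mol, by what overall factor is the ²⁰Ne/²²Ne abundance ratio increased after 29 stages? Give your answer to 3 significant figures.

Each stage multiplies the ratio by α = √(21.99/19.99), so after 29 stages the overall factor is α^29 = (21.99/19.99)^(29/2).
= 1.10005^(29/2) = 3.99.

3.99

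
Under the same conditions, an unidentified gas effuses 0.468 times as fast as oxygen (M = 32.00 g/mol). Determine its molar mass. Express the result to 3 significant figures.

146 g/mol

By Graham's law, rate_X/rate_O₂ = √(M_O₂/M_X).
0.468 = √(32.00/M_X)
M_X = 32.00 / 0.468² = 32.00 / 0.2190 = 146 g/mol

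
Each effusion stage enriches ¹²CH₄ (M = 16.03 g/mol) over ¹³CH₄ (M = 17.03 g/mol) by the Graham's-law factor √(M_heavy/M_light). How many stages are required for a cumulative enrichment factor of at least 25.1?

107

With α = √(17.03/16.03) per stage, ln α = ½ ln(1.06238) = 0.03026.
Need α^N ≥ 25.1 ⇒ N ≥ ln(25.1) / ln α = 3.223 / 0.03026 = 106.52.
Rounding up, N = 107 stages.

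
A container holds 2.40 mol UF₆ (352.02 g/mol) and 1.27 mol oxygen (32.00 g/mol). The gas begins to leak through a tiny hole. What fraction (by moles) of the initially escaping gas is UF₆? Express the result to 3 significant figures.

Rate_i ∝ x_i/√M_i (Graham's law weighted by mole fraction), so the effusate composition follows n_i/√M_i.
So x_UF₆ in the escaping gas = (n_UF₆/√M_UF₆) / Σ(n_i/√M_i)
= (2.40/√352.02) / (2.40/√352.02 + 1.27/√32.00) = 0.1279/(0.1279 + 0.2245) = 0.363.

0.363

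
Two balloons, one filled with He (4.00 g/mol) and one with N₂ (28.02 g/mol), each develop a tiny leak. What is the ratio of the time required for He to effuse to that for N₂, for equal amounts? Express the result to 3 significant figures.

0.378

Graham's law gives t_He/t_N₂ = √(M_He/M_N₂) = √(4.00/28.02) = √0.1428 = 0.378.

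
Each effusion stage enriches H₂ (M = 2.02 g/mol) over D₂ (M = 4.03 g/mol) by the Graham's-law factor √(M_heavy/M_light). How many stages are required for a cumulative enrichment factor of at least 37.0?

Single-stage factor α = √(4.03/2.02), so ln α = ½ ln(1.99505) = 0.3453.
Need α^N ≥ 37.0 ⇒ N ≥ ln(37.0) / ln α = 3.611 / 0.3453 = 10.46.
Rounding up, N = 11 stages.

11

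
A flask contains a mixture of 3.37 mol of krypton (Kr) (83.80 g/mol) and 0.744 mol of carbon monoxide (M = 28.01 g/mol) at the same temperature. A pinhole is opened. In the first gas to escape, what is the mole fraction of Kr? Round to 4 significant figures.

Each component's effusion rate ∝ (its partial pressure)·(1/√M) ∝ n_i/√M_i.
x_Kr(eff) = (n_Kr/√M_Kr) / (n_Kr/√M_Kr + n_CO/√M_CO)
= (3.37/√83.80) / (3.37/√83.80 + 0.744/√28.01) = 0.3681/(0.3681 + 0.1406) = 0.7237.

0.7237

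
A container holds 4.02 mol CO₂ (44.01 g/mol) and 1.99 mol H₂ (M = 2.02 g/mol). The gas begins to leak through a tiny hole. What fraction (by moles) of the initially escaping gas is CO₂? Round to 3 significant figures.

Rate_i ∝ x_i/√M_i (Graham's law weighted by mole fraction), so the effusate composition follows n_i/√M_i.
x_CO₂(eff) = (n_CO₂/√M_CO₂) / (n_CO₂/√M_CO₂ + n_H₂/√M_H₂)
= (4.02/√44.01) / (4.02/√44.01 + 1.99/√2.02) = 0.6060/(0.6060 + 1.400) = 0.302.

0.302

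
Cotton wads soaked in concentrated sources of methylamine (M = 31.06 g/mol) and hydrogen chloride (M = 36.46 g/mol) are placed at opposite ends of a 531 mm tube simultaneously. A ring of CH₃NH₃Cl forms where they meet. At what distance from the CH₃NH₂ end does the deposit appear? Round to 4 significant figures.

Distances travelled in equal time are proportional to diffusion rates, so d_CH₃NH₂/d_HCl = √(M_HCl/M_CH₃NH₂) = √(36.46/31.06) = 1.083.
With d_CH₃NH₂ + d_HCl = 531 mm, d_HCl = 531/(1 + 1.083) = 254.9 mm.
d_CH₃NH₂ = 531 − 254.9 = 276.1 mm.

276.1 mm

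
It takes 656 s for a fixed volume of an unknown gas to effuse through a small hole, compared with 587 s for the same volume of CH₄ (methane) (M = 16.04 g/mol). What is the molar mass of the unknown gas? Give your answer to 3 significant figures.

20.0 g/mol

Since effusion rate ∝ 1/√M, t_X/t_CH₄ = √(M_X/M_CH₄).
656/587 = 1.118 = √(M_X/16.04)
M_X = 16.04 × 1.118² = 16.04 × 1.249 = 20.0 g/mol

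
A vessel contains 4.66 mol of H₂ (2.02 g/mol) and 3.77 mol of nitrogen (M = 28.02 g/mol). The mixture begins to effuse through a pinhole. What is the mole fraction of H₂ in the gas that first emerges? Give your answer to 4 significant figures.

Effusion rate of each component ∝ n_i/√M_i (partial pressure × 1/√M).
x_H₂(eff) = (n_H₂/√M_H₂) / (n_H₂/√M_H₂ + n_N₂/√M_N₂)
= (4.66/√2.02) / (4.66/√2.02 + 3.77/√28.02) = 3.279/(3.279 + 0.7122) = 0.8215.

0.8215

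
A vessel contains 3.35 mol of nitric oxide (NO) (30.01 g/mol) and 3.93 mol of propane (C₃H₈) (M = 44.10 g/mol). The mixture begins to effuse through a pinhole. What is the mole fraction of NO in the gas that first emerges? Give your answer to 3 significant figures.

Each component's effusion rate ∝ (its partial pressure)·(1/√M) ∝ n_i/√M_i.
Mole fraction of NO in the effusate = (n_NO/√M_NO) / (n_NO/√M_NO + n_C₃H₈/√M_C₃H₈)
= (3.35/√30.01) / (3.35/√30.01 + 3.93/√44.10) = 0.6115/(0.6115 + 0.5918) = 0.508.

0.508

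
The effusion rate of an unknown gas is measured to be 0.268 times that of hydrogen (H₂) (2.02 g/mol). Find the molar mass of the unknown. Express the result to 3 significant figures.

28.1 g/mol

By Graham's law, rate_X/rate_H₂ = √(M_H₂/M_X).
0.268 = √(2.02/M_X)
M_X = 2.02 / 0.268² = 2.02 / 0.07182 = 28.1 g/mol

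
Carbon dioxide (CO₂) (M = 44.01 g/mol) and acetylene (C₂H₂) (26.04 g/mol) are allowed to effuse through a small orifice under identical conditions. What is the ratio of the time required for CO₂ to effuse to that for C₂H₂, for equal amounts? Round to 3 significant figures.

From Graham's law, t_CO₂/t_C₂H₂ = √(M_CO₂/M_C₂H₂) = √(44.01/26.04) = √1.690 = 1.30.

1.30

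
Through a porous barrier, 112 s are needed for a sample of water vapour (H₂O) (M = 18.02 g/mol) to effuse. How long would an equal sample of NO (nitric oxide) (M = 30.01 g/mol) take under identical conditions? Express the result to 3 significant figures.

By Graham's law, t_NO/t_H₂O = √(M_NO/M_H₂O) = √(30.01/18.02) = √1.665 = 1.290.
So the time for NO is 112 × 1.290 = 145 s.

145 s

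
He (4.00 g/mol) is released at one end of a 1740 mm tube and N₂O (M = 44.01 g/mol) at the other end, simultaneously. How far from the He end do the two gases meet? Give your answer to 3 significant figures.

In equal time, each gas travels a distance ∝ its rate ∝ 1/√M, so d_He/d_N₂O = √(M_N₂O/M_He) = √(44.01/4.00) = 3.317.
With d_He + d_N₂O = 1740 mm, d_N₂O = 1740/(1 + 3.317) = 403.1 mm.
d_He = 1740 − 403.1 = 1340 mm.

1340 mm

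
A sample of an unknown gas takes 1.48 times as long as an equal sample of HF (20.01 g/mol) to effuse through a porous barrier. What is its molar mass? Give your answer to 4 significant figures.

By Graham's law, t_X/t_HF = √(M_X/M_HF).
1.48 = √(M_X/20.01)
M_X = 20.01 × 1.48² = 20.01 × 2.190 = 43.83 g/mol

43.83 g/mol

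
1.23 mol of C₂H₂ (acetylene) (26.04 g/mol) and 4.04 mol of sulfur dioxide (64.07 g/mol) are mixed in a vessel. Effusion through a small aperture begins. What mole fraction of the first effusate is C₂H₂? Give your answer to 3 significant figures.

0.323

Effusion rate of each component ∝ n_i/√M_i (partial pressure × 1/√M).
Mole fraction of C₂H₂ in the effusate = (n_C₂H₂/√M_C₂H₂) / (n_C₂H₂/√M_C₂H₂ + n_SO₂/√M_SO₂)
= (1.23/√26.04) / (1.23/√26.04 + 4.04/√64.07) = 0.2410/(0.2410 + 0.5047) = 0.323.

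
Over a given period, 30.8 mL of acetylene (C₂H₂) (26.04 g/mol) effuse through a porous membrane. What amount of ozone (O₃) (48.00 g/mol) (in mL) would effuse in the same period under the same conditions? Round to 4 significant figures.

Graham's law gives rate_O₃/rate_C₂H₂ = √(M_C₂H₂/M_O₃) = √(26.04/48.00) = √0.5425 = 0.7365.
So the volume for O₃ is 30.8 × 0.7365 = 22.69 mL.

22.69 mL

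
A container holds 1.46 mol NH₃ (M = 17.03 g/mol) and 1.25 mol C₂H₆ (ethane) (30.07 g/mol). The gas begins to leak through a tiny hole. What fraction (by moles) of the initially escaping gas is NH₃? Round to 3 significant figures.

0.608

Each component's effusion rate ∝ (its partial pressure)·(1/√M) ∝ n_i/√M_i.
So x_NH₃ in the escaping gas = (n_NH₃/√M_NH₃) / Σ(n_i/√M_i)
= (1.46/√17.03) / (1.46/√17.03 + 1.25/√30.07) = 0.3538/(0.3538 + 0.2280) = 0.608.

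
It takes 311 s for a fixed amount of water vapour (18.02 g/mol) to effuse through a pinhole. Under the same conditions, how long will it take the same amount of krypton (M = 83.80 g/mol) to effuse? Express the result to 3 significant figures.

Using Graham's law: t_Kr/t_H₂O = √(M_Kr/M_H₂O) = √(83.80/18.02) = √4.650 = 2.156.
So the time for Kr is 311 × 2.156 = 671 s.

671 s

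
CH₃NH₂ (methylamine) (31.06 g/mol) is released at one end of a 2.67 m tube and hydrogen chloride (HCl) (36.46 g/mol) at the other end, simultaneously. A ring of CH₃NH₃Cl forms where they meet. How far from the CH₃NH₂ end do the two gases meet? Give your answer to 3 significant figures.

1.39 m

The fronts meet when d_CH₃NH₂ + d_HCl = L with d_CH₃NH₂/d_HCl = √(M_HCl/M_CH₃NH₂) (Graham's law). Here √(M_HCl/M_CH₃NH₂) = √(36.46/31.06) = 1.083.
With d_CH₃NH₂ + d_HCl = 2.67 m, d_HCl = 2.67/(1 + 1.083) = 1.282 m.
d_CH₃NH₂ = 2.67 − 1.282 = 1.39 m.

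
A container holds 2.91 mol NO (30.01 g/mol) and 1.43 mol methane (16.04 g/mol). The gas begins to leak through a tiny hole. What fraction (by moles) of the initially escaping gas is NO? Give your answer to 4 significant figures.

0.5980

The effusion rate of species i is ∝ p_i/√M_i ∝ n_i/√M_i.
Mole fraction of NO in the effusate = (n_NO/√M_NO) / (n_NO/√M_NO + n_CH₄/√M_CH₄)
= (2.91/√30.01) / (2.91/√30.01 + 1.43/√16.04) = 0.5312/(0.5312 + 0.3571) = 0.5980.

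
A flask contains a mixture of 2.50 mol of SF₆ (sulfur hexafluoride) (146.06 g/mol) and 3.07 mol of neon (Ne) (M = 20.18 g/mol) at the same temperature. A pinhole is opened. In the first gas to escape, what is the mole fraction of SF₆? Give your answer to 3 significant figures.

Each component's effusion rate ∝ (its partial pressure)·(1/√M) ∝ n_i/√M_i.
So x_SF₆ in the escaping gas = (n_SF₆/√M_SF₆) / Σ(n_i/√M_i)
= (2.50/√146.06) / (2.50/√146.06 + 3.07/√20.18) = 0.2069/(0.2069 + 0.6834) = 0.232.

0.232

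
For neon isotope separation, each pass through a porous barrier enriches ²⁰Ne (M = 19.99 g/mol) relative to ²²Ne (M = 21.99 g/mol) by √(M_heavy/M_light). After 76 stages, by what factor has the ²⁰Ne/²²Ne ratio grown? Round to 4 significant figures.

37.47

Overall factor = α^76 with α = √(21.99/19.99), i.e. (21.99/19.99)^(76/2).
= 1.10005^38 = 37.47.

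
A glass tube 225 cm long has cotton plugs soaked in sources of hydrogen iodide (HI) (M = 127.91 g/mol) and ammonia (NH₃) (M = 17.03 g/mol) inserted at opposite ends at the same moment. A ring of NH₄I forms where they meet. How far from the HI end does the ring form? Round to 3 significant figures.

The fronts meet when d_HI + d_NH₃ = L with d_HI/d_NH₃ = √(M_NH₃/M_HI) (Graham's law). Here √(M_NH₃/M_HI) = √(17.03/127.91) = 0.3649.
With d_HI + d_NH₃ = 225 cm, d_NH₃ = 225/(1 + 0.3649) = 164.8 cm.
d_HI = 225 − 164.8 = 60.2 cm.

60.2 cm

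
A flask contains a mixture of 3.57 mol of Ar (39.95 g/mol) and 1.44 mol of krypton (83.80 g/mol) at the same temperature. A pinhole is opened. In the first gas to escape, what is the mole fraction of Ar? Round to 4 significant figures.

The effusion rate of species i is ∝ p_i/√M_i ∝ n_i/√M_i.
Mole fraction of Ar in the effusate = (n_Ar/√M_Ar) / (n_Ar/√M_Ar + n_Kr/√M_Kr)
= (3.57/√39.95) / (3.57/√39.95 + 1.44/√83.80) = 0.5648/(0.5648 + 0.1573) = 0.7822.

0.7822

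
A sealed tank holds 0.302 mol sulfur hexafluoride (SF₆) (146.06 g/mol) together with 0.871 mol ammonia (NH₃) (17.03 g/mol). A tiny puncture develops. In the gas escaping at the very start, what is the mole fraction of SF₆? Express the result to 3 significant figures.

0.106

The effusion rate of species i is ∝ p_i/√M_i ∝ n_i/√M_i.
So x_SF₆ in the escaping gas = (n_SF₆/√M_SF₆) / Σ(n_i/√M_i)
= (0.302/√146.06) / (0.302/√146.06 + 0.871/√17.03) = 0.02499/(0.02499 + 0.2111) = 0.106.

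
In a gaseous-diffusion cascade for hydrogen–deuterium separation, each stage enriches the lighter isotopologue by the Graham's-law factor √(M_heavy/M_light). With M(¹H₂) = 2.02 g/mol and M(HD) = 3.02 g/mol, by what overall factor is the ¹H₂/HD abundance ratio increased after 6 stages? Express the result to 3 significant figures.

3.34

After 6 stages the ratio has grown by (√(3.02/2.02))^6 = (3.02/2.02)^(6/2).
= 1.49505^3 = 3.34.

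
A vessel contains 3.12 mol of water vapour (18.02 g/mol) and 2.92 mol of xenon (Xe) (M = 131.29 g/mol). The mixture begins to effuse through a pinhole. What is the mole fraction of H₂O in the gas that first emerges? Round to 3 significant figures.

0.743

The effusion rate of species i is ∝ p_i/√M_i ∝ n_i/√M_i.
x_H₂O(eff) = (n_H₂O/√M_H₂O) / (n_H₂O/√M_H₂O + n_Xe/√M_Xe)
= (3.12/√18.02) / (3.12/√18.02 + 2.92/√131.29) = 0.7350/(0.7350 + 0.2548) = 0.743.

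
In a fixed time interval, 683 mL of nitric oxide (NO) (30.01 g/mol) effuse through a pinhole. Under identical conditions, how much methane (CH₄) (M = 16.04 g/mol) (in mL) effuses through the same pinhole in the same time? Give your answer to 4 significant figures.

934.2 mL

Since effusion rate ∝ 1/√M, rate_CH₄/rate_NO = √(M_NO/M_CH₄) = √(30.01/16.04) = √1.871 = 1.368.
So the volume for CH₄ is 683 × 1.368 = 934.2 mL.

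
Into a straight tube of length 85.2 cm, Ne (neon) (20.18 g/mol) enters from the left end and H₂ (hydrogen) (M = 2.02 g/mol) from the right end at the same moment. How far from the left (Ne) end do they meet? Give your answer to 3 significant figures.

In equal time, each gas travels a distance ∝ its rate ∝ 1/√M, so d_Ne/d_H₂ = √(M_H₂/M_Ne) = √(2.02/20.18) = 0.3164.
With d_Ne + d_H₂ = 85.2 cm, d_H₂ = 85.2/(1 + 0.3164) = 64.72 cm.
d_Ne = 85.2 − 64.72 = 20.5 cm.

20.5 cm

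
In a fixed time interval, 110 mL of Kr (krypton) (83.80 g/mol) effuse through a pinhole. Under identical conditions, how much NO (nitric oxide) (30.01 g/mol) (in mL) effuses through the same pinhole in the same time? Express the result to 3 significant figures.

184 mL

From Graham's law, rate_NO/rate_Kr = √(M_Kr/M_NO) = √(83.80/30.01) = √2.792 = 1.671.
So the volume for NO is 110 × 1.671 = 184 mL.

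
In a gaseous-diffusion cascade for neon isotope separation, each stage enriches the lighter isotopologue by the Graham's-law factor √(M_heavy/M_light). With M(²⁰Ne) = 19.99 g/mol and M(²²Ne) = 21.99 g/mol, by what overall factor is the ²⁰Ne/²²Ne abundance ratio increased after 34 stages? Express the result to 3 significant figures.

5.06

Each stage multiplies the ratio by α = √(21.99/19.99), so after 34 stages the overall factor is α^34 = (21.99/19.99)^(34/2).
= 1.10005^17 = 5.06.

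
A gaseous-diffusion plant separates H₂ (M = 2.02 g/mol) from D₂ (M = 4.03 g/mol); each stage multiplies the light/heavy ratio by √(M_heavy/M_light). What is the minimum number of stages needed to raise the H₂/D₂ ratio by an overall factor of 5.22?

With α = √(4.03/2.02) per stage, ln α = ½ ln(1.99505) = 0.3453.
Need α^N ≥ 5.22 ⇒ N ≥ ln(5.22) / ln α = 1.652 / 0.3453 = 4.79.
So at least 5 stages are needed.

5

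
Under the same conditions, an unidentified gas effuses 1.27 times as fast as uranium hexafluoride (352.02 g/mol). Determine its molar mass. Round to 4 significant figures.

By Graham's law, rate_X/rate_UF₆ = √(M_UF₆/M_X).
1.27 = √(352.02/M_X)
M_X = 352.02 / 1.27² = 352.02 / 1.613 = 218.3 g/mol

218.3 g/mol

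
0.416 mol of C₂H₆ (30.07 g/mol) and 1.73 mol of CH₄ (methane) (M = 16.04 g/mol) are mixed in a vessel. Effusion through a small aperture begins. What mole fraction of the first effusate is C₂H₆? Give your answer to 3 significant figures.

0.149

Effusion rate of each component ∝ n_i/√M_i (partial pressure × 1/√M).
Mole fraction of C₂H₆ in the effusate = (n_C₂H₆/√M_C₂H₆) / (n_C₂H₆/√M_C₂H₆ + n_CH₄/√M_CH₄)
= (0.416/√30.07) / (0.416/√30.07 + 1.73/√16.04) = 0.07586/(0.07586 + 0.4320) = 0.149.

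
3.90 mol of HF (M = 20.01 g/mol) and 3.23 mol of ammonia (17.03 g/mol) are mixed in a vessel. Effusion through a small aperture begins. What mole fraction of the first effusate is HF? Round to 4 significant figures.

Effusion rate of each component ∝ n_i/√M_i (partial pressure × 1/√M).
x_HF(eff) = (n_HF/√M_HF) / (n_HF/√M_HF + n_NH₃/√M_NH₃)
= (3.90/√20.01) / (3.90/√20.01 + 3.23/√17.03) = 0.8718/(0.8718 + 0.7827) = 0.5269.

0.5269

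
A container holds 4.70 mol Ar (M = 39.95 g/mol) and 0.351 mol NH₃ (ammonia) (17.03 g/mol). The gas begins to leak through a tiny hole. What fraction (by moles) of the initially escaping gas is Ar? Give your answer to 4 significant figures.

The effusion rate of species i is ∝ p_i/√M_i ∝ n_i/√M_i.
So x_Ar in the escaping gas = (n_Ar/√M_Ar) / Σ(n_i/√M_i)
= (4.70/√39.95) / (4.70/√39.95 + 0.351/√17.03) = 0.7436/(0.7436 + 0.08505) = 0.8974.

0.8974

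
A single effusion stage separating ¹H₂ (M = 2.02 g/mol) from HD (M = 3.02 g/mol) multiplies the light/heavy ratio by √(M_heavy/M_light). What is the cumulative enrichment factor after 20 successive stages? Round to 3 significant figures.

After 20 stages the ratio has grown by (√(3.02/2.02))^20 = (3.02/2.02)^(20/2).
= 1.49505^10 = 55.8.

55.8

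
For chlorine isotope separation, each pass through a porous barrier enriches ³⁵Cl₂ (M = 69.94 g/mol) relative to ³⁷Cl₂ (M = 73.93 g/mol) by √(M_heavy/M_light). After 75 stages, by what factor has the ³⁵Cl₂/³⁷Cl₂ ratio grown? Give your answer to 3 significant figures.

After 75 stages the ratio has grown by (√(73.93/69.94))^75 = (73.93/69.94)^(75/2).
= 1.05705^(75/2) = 8.01.

8.01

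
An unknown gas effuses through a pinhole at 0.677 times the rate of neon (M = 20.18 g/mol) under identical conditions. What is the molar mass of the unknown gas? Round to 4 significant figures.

44.03 g/mol

Since effusion rate ∝ 1/√M, rate_X/rate_Ne = √(M_Ne/M_X).
0.677 = √(20.18/M_X)
M_X = 20.18 / 0.677² = 20.18 / 0.4583 = 44.03 g/mol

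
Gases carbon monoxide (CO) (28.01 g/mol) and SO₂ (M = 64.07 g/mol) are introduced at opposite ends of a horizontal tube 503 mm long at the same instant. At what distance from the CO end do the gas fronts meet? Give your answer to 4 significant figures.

Distances travelled in equal time are proportional to diffusion rates, so d_CO/d_SO₂ = √(M_SO₂/M_CO) = √(64.07/28.01) = 1.512.
With d_CO + d_SO₂ = 503 mm, d_SO₂ = 503/(1 + 1.512) = 200.2 mm.
d_CO = 503 − 200.2 = 302.8 mm.

302.8 mm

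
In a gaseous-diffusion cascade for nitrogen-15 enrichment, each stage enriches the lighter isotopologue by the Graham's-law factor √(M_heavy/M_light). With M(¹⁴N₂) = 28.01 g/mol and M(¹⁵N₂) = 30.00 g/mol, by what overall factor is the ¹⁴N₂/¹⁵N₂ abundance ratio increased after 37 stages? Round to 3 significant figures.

3.56

Each stage multiplies the ratio by α = √(30.00/28.01), so after 37 stages the overall factor is α^37 = (30.00/28.01)^(37/2).
= 1.07105^(37/2) = 3.56.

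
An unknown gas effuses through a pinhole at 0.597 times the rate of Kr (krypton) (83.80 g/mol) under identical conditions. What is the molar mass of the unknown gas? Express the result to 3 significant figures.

235 g/mol

From Graham's law, rate_X/rate_Kr = √(M_Kr/M_X).
0.597 = √(83.80/M_X)
M_X = 83.80 / 0.597² = 83.80 / 0.3564 = 235 g/mol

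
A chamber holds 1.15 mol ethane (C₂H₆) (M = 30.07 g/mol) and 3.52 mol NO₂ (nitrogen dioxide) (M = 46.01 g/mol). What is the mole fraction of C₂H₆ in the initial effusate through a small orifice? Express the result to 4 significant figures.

The effusion rate of species i is ∝ p_i/√M_i ∝ n_i/√M_i.
Mole fraction of C₂H₆ in the effusate = (n_C₂H₆/√M_C₂H₆) / (n_C₂H₆/√M_C₂H₆ + n_NO₂/√M_NO₂)
= (1.15/√30.07) / (1.15/√30.07 + 3.52/√46.01) = 0.2097/(0.2097 + 0.5189) = 0.2878.

0.2878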